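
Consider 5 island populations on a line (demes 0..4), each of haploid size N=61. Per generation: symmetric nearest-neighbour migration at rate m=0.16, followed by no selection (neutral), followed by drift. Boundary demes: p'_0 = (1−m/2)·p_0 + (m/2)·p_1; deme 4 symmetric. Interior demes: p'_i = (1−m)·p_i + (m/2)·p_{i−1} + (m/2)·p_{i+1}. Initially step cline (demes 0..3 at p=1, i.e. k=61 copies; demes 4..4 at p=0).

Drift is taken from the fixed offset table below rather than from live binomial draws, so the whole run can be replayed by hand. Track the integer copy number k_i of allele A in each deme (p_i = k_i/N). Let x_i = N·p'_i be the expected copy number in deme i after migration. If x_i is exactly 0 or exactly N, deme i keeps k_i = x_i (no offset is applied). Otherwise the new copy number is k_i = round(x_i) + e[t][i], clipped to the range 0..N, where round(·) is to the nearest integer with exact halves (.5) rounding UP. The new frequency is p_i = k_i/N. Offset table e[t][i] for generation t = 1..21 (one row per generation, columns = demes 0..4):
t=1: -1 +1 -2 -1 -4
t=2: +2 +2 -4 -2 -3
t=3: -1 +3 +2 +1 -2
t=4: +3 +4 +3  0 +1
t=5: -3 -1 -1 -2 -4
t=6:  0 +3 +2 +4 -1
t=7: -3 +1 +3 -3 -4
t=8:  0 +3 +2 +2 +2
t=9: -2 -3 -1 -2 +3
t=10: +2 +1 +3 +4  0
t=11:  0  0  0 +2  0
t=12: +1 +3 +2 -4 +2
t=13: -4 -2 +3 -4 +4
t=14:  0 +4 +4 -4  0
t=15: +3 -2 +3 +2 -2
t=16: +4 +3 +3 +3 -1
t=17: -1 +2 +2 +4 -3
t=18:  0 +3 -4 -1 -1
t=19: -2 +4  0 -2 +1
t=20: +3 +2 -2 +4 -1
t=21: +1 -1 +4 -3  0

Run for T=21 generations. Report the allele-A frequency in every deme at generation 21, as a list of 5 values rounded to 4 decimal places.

[1.0000, 0.9672, 0.9344, 0.6885, 0.4918]

t=0: k=[61 61 61 61 0]
t=1: x=[61.0000 61.0000 61.0000 56.1200 4.8800] k=[61 61 61 55 1]
t=2: x=[61.0000 61.0000 60.5200 51.1600 5.3200] k=[61 61 57 49 2]
t=3: x=[61.0000 60.6800 56.6800 45.8800 5.7600] k=[61 61 59 47 4]
t=4: x=[61.0000 60.8400 58.2000 44.5200 7.4400] k=[61 61 61 45 8]
t=5: x=[61.0000 61.0000 59.7200 43.3200 10.9600] k=[61 61 59 41 7]
t=6: x=[61.0000 60.8400 57.7200 39.7200 9.7200] k=[61 61 60 44 9]
t=7: x=[61.0000 60.9200 58.8000 42.4800 11.8000] k=[61 61 61 39 8]
t=8: x=[61.0000 61.0000 59.2400 38.2800 10.4800] k=[61 61 61 40 12]
t=9: x=[61.0000 61.0000 59.3200 39.4400 14.2400] k=[61 61 58 37 17]
t=10: x=[61.0000 60.7600 56.5600 37.0800 18.6000] k=[61 61 60 41 19]
t=11: x=[61.0000 60.9200 58.5600 40.7600 20.7600] k=[61 61 59 43 21]
t=12: x=[61.0000 60.8400 57.8800 42.5200 22.7600] k=[61 61 60 39 25]
t=13: x=[61.0000 60.9200 58.4000 39.5600 26.1200] k=[61 59 61 36 30]
t=14: x=[60.8400 59.3200 58.8400 37.5200 30.4800] k=[61 61 61 34 30]
t=15: x=[61.0000 61.0000 58.8400 35.8400 30.3200] k=[61 61 61 38 28]
t=16: x=[61.0000 61.0000 59.1600 39.0400 28.8000] k=[61 61 61 42 28]
t=17: x=[61.0000 61.0000 59.4800 42.4000 29.1200] k=[61 61 61 46 26]
t=18: x=[61.0000 61.0000 59.8000 45.6000 27.6000] k=[61 61 56 45 27]
t=19: x=[61.0000 60.6000 55.5200 44.4400 28.4400] k=[61 61 56 42 29]
t=20: x=[61.0000 60.6000 55.2800 42.0800 30.0400] k=[61 61 53 46 29]
t=21: x=[61.0000 60.3600 53.0800 45.2000 30.3600] k=[61 59 57 42 30]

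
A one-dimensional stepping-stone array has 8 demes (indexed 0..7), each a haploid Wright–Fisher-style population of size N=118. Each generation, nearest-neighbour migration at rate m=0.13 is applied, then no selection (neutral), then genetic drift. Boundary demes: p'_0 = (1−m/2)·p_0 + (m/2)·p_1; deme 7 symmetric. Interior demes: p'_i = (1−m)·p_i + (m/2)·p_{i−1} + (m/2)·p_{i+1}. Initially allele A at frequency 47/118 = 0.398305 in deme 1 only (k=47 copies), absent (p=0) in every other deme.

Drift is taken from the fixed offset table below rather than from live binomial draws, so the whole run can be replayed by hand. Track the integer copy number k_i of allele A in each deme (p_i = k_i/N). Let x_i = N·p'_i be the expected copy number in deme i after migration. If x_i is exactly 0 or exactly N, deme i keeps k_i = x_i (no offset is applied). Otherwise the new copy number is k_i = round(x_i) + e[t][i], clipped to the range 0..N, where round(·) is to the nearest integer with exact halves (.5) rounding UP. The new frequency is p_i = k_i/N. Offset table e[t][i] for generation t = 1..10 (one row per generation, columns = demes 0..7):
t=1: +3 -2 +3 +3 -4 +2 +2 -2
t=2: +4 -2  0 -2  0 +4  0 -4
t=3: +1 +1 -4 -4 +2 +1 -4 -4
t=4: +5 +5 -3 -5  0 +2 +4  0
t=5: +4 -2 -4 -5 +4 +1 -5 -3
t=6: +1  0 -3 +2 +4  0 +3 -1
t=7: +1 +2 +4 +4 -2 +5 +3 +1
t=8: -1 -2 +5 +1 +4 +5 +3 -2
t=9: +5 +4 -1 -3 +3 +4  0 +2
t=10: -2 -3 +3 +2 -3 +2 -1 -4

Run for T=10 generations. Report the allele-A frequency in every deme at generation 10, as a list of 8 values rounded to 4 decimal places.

[0.2458, 0.1864, 0.1271, 0.0593, 0.0339, 0.0508, 0.0000, 0.0000]

t=0: k=[0 47 0 0 0 0 0 0]
t=1: x=[3.0550 40.8900 3.0550 0.0000 0.0000 0.0000 0.0000 0.0000] k=[6 39 6 0 0 0 0 0]
t=2: x=[8.1450 34.7100 7.7550 0.3900 0.0000 0.0000 0.0000 0.0000] k=[12 33 8 0 0 0 0 0]
t=3: x=[13.3650 30.0100 9.1050 0.5200 0.0000 0.0000 0.0000 0.0000] k=[14 31 5 0 0 0 0 0]
t=4: x=[15.1050 28.2050 6.3650 0.3250 0.0000 0.0000 0.0000 0.0000] k=[20 33 3 0 0 0 0 0]
t=5: x=[20.8450 30.2050 4.7550 0.1950 0.0000 0.0000 0.0000 0.0000] k=[25 28 1 0 0 0 0 0]
t=6: x=[25.1950 26.0500 2.6900 0.0650 0.0000 0.0000 0.0000 0.0000] k=[26 26 0 2 0 0 0 0]
t=7: x=[26.0000 24.3100 1.8200 1.7400 0.1300 0.0000 0.0000 0.0000] k=[27 26 6 6 0 0 0 0]
t=8: x=[26.9350 24.7650 7.3000 5.6100 0.3900 0.0000 0.0000 0.0000] k=[26 23 12 7 4 0 0 0]
t=9: x=[25.8050 22.4800 12.3900 7.1300 3.9350 0.2600 0.0000 0.0000] k=[31 26 11 4 7 4 0 0]
t=10: x=[30.6750 25.3500 11.5200 4.6500 6.6100 3.9350 0.2600 0.0000] k=[29 22 15 7 4 6 0 0]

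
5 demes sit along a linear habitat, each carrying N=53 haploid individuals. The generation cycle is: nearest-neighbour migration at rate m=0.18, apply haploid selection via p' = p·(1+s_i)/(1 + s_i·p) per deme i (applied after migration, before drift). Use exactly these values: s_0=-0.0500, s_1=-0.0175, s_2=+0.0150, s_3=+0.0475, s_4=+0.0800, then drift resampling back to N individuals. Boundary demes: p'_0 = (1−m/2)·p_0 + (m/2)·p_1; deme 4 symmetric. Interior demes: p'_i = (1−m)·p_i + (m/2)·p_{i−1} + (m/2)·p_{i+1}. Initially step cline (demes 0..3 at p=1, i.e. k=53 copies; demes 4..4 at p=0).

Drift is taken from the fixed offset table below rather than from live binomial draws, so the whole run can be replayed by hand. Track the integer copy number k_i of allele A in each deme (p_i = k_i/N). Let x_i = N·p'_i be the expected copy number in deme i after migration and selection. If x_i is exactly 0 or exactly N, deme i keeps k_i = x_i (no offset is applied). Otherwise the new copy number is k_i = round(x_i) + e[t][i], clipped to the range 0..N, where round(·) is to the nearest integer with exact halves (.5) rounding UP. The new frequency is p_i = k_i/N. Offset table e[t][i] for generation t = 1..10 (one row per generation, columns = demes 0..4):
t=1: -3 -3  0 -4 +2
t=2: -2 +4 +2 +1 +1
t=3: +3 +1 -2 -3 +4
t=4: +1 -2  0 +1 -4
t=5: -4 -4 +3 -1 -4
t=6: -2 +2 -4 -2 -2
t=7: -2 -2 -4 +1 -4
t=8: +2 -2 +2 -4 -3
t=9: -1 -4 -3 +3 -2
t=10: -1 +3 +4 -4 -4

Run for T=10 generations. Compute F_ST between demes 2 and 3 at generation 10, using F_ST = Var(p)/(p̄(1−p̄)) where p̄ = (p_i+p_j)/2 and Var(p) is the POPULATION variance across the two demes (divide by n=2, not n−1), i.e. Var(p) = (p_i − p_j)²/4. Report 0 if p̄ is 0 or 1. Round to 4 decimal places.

t=0: k=[53 53 53 53 0]
t=1: x=[53.0000 53.0000 53.0000 48.4276 5.1148] k=[53 53 53 44 7]
t=2: x=[53.0000 53.0000 52.2018 41.8929 10.9851] k=[53 53 53 43 12]
t=3: x=[53.0000 53.0000 52.1131 41.5325 15.6244] k=[53 53 50 39 20]
t=4: x=[53.0000 52.7252 49.3312 38.7683 22.7028] k=[53 51 49 40 19]
t=5: x=[52.8106 50.9657 48.4325 39.3946 21.8715] k=[49 47 51 38 18]
t=6: x=[48.6182 47.4529 49.5187 37.8765 20.7634] k=[47 49 46 36 19]
t=7: x=[46.9089 48.4775 45.4667 35.9117 21.5060] k=[45 46 41 37 18]
t=8: x=[44.7386 45.3451 41.2269 36.1872 20.6718] k=[47 43 43 32 18]
t=9: x=[46.3473 43.2200 42.1391 32.3181 20.2132] k=[45 39 39 35 18]
t=10: x=[44.0861 39.3619 38.7953 34.3941 20.4884] k=[43 42 43 30 16]

0.0702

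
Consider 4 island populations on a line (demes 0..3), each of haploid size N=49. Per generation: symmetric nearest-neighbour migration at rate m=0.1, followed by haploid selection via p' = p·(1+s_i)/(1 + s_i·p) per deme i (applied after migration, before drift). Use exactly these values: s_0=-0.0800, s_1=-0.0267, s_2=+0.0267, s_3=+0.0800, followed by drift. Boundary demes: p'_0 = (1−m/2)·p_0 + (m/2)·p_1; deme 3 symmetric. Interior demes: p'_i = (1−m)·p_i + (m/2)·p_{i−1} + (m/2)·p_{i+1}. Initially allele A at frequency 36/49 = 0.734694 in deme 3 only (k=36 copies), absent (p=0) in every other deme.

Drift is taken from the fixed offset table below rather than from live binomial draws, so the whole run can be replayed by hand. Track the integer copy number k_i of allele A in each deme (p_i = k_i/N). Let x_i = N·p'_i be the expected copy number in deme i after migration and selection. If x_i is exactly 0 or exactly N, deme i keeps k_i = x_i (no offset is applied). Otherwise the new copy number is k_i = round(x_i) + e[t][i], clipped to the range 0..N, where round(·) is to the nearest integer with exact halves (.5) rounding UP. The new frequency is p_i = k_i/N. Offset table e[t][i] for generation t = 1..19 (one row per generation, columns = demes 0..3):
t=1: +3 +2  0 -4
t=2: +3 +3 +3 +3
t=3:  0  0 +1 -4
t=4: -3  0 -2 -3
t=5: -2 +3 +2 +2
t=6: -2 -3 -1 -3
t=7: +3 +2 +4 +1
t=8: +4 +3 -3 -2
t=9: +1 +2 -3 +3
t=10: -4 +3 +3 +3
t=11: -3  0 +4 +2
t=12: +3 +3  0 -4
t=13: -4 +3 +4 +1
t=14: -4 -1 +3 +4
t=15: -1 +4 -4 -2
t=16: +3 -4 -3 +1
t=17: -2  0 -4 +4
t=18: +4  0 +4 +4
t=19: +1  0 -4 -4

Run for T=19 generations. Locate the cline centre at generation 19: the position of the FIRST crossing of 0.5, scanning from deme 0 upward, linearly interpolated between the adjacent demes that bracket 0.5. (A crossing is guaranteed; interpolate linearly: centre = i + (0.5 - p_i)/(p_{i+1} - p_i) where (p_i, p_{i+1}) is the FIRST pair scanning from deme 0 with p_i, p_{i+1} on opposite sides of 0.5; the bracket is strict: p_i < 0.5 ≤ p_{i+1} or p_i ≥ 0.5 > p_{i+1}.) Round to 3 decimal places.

2.250

t=0: k=[0 0 0 36]
t=1: x=[0.0000 0.0000 1.8462 34.9827] k=[0 0 2 31]
t=2: x=[0.0000 0.0973 3.4332 30.4452] k=[0 3 6 33]
t=3: x=[0.1380 2.9247 7.3634 32.5025] k=[0 3 8 29]
t=4: x=[0.1380 3.0223 8.9918 28.8686] k=[0 3 7 26]
t=5: x=[0.1380 2.9735 7.9235 25.9910] k=[0 6 10 28]
t=6: x=[0.2761 5.7610 10.9220 28.0279] k=[0 3 10 25]
t=7: x=[0.1380 3.1200 10.6175 25.1926] k=[3 5 15 26]
t=8: x=[2.8665 5.2713 15.3261 26.3895] k=[7 8 12 24]
t=9: x=[6.5615 7.9678 12.6456 24.3420] k=[8 10 10 27]
t=10: x=[7.5519 9.6879 11.0742 27.0856] k=[4 13 14 30]
t=11: x=[4.1240 12.3484 15.0231 30.1010] k=[1 12 19 32]
t=12: x=[1.4296 11.5593 19.6091 32.2094] k=[4 15 20 28]
t=13: x=[4.2173 14.4230 20.4633 28.5227] k=[0 17 24 30]
t=14: x=[0.7831 16.2051 24.2727 30.5926] k=[0 15 27 35]
t=15: x=[0.6908 14.5714 27.1195 35.3700] k=[0 19 23 33]
t=16: x=[0.8754 17.9411 23.6222 33.3314] k=[4 14 21 34]
t=17: x=[4.1706 13.5827 21.6178 34.1581] k=[2 14 18 38]
t=18: x=[2.4022 13.3357 19.1062 37.6836] k=[6 13 23 42]
t=19: x=[5.9032 12.8913 23.7724 41.5493] k=[7 13 20 38]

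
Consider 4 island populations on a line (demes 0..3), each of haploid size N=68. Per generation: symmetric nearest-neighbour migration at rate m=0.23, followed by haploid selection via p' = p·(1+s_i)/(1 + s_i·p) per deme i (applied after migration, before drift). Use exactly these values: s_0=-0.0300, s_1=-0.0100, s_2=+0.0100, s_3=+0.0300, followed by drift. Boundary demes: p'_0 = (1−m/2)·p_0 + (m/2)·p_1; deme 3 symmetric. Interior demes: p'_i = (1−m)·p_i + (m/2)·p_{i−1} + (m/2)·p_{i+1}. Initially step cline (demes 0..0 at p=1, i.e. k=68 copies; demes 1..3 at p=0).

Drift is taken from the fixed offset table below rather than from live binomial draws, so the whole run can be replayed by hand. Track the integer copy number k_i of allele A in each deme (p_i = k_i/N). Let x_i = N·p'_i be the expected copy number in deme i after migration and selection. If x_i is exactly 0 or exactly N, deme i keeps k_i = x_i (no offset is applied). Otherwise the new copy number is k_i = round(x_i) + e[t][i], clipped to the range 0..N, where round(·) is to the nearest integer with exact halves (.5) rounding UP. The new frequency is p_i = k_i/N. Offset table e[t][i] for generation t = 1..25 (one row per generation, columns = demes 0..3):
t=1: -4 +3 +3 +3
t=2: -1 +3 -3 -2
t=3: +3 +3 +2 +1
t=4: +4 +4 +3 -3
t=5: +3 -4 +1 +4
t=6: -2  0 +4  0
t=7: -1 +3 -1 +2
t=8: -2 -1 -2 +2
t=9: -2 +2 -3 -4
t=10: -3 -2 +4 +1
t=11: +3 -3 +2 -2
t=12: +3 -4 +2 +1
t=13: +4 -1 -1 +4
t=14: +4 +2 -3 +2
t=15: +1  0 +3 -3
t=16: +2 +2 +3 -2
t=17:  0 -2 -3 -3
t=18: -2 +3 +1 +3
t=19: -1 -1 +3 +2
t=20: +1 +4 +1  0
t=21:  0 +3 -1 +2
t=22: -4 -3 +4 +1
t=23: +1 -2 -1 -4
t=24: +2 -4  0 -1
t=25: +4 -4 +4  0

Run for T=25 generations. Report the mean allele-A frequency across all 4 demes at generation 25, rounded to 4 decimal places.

0.3713

t=0: k=[68 0 0 0]
t=1: x=[59.9667 7.7507 0.0000 0.0000] k=[56 11 0 0]
t=2: x=[50.4311 14.7933 1.2774 0.0000] k=[49 18 0 0]
t=3: x=[44.9734 19.3555 2.0901 0.0000] k=[48 22 4 0]
t=4: x=[44.5442 22.7675 5.6614 0.4737] k=[49 27 9 0]
t=5: x=[46.0194 27.2956 10.1204 1.0656] k=[49 23 11 5]
t=6: x=[45.5544 24.4524 11.7866 5.8460] k=[44 24 16 6]
t=7: x=[41.2071 25.2203 15.8908 7.3413] k=[40 28 15 9]
t=8: x=[38.1107 27.7198 15.9260 9.9382] k=[36 27 14 12]
t=9: x=[34.4474 26.3776 15.3831 12.5293] k=[32 28 12 9]
t=10: x=[31.0255 26.4574 13.6030 9.5858] k=[28 24 18 11]
t=11: x=[27.0424 23.6148 18.0165 12.0962] k=[30 21 20 10]
t=12: x=[28.4597 21.7710 19.1014 11.4283] k=[31 18 21 12]
t=13: x=[28.9973 19.6991 19.7592 13.3493] k=[33 19 19 17]
t=14: x=[30.8759 20.4659 18.9055 17.6130] k=[35 22 16 20]
t=15: x=[32.9875 22.6529 17.2779 19.9542] k=[34 23 20 17]
t=16: x=[32.2182 23.7644 20.1408 17.7297] k=[34 26 23 16]
t=17: x=[32.5628 26.4125 22.6902 17.1818] k=[33 24 20 14]
t=18: x=[31.4496 24.4175 19.9098 15.0333] k=[29 27 21 18]
t=19: x=[28.2657 26.3776 21.4910 18.7437] k=[27 25 24 21]
t=20: x=[26.2772 24.9560 23.9241 21.7802] k=[27 29 25 22]
t=21: x=[26.7343 28.1441 25.2728 22.7907] k=[27 31 24 25]
t=22: x=[26.9628 29.5669 25.0773 25.3532] k=[23 27 29 26]
t=23: x=[22.9942 26.6070 28.5897 26.8236] k=[24 25 28 23]
t=24: x=[23.6431 25.0707 27.2423 24.0323] k=[26 21 27 23]
t=25: x=[24.9420 22.1148 26.0096 23.9163] k=[29 18 30 24]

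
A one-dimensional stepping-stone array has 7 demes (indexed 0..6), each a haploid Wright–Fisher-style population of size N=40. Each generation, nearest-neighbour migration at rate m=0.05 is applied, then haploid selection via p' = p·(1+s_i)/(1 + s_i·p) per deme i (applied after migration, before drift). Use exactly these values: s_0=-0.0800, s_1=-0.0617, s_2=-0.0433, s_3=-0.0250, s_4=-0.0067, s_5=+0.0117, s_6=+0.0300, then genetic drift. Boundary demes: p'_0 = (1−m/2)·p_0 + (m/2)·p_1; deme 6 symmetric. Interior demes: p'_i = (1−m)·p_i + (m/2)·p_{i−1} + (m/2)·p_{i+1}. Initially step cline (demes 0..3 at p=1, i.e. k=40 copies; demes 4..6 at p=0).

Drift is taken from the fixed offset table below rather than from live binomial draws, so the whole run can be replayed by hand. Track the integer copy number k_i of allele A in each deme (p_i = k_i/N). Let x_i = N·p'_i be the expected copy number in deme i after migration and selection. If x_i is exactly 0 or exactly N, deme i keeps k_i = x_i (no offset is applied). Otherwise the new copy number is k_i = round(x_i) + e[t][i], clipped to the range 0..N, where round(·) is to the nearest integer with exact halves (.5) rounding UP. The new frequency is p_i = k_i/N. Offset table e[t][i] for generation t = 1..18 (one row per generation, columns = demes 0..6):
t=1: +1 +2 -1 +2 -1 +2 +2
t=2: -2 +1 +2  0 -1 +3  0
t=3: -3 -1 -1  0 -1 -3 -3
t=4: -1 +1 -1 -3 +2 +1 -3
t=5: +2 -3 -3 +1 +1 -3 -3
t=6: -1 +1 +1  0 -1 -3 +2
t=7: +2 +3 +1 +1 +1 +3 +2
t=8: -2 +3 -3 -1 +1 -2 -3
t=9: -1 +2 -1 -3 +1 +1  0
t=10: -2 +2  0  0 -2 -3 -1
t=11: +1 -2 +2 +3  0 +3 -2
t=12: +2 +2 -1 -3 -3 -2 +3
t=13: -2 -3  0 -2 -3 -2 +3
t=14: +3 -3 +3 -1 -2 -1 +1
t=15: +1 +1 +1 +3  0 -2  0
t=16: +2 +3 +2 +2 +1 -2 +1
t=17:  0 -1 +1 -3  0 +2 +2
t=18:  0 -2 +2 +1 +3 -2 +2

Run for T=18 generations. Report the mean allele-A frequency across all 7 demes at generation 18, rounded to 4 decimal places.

t=0: k=[40 40 40 40 0 0 0]
t=1: x=[40.0000 40.0000 40.0000 38.9750 0.9935 0.0000 0.0000] k=[40 40 40 40 0 0 0]
t=2: x=[40.0000 40.0000 40.0000 38.9750 0.9935 0.0000 0.0000] k=[40 40 40 39 0 0 0]
t=3: x=[40.0000 40.0000 39.9739 38.0025 0.9686 0.0000 0.0000] k=[40 40 39 38 0 0 0]
t=4: x=[40.0000 39.9734 38.9559 37.0056 0.9438 0.0000 0.0000] k=[40 40 38 34 3 0 0]
t=5: x=[40.0000 39.9467 37.8622 33.1830 3.6775 0.0759 0.0000] k=[40 37 35 34 5 0 0]
t=6: x=[39.9185 36.8448 34.8289 33.1576 5.5677 0.1265 0.0000] k=[39 38 36 33 5 0 0]
t=7: x=[38.8883 37.8490 35.8119 32.2175 5.5428 0.1265 0.0000] k=[40 40 37 33 7 3 0]
t=8: x=[40.0000 39.9201 36.8489 32.2937 7.5089 3.0577 0.0772] k=[40 40 34 31 9 1 0]
t=9: x=[40.0000 39.8402 33.8481 30.3407 9.3019 1.1883 0.0257] k=[40 40 33 27 10 2 0]
t=10: x=[40.0000 39.8135 32.7664 26.4995 10.1739 2.1738 0.0515] k=[40 40 33 26 8 0 0]
t=11: x=[40.0000 39.8135 32.7407 25.4917 8.2061 0.2023 0.0000] k=[40 38 35 28 8 3 0]
t=12: x=[39.9457 37.8490 34.6998 27.4581 8.3306 3.0829 0.0772] k=[40 40 34 24 5 1 3]
t=13: x=[40.0000 39.8402 33.6676 23.5303 5.3438 1.1631 3.0318] k=[40 37 34 22 2 0 6]
t=14: x=[39.9185 36.8184 33.5388 21.5486 2.4346 0.2023 5.9992] k=[40 34 37 21 0 0 7]
t=15: x=[39.8370 33.9031 36.3819 20.6222 0.5215 0.1770 6.9939] k=[40 35 37 24 1 0 7]
t=16: x=[39.8642 34.8982 36.4857 23.5052 1.5400 0.2023 6.9939] k=[40 38 38 26 3 0 8]
t=17: x=[39.9457 37.9284 37.6021 25.4917 3.4786 0.2782 7.9873] k=[40 37 39 22 3 2 10]
t=18: x=[39.9185 36.9504 38.4608 21.6989 3.4289 2.2496 10.0204] k=[40 35 40 23 6 0 12]

0.5571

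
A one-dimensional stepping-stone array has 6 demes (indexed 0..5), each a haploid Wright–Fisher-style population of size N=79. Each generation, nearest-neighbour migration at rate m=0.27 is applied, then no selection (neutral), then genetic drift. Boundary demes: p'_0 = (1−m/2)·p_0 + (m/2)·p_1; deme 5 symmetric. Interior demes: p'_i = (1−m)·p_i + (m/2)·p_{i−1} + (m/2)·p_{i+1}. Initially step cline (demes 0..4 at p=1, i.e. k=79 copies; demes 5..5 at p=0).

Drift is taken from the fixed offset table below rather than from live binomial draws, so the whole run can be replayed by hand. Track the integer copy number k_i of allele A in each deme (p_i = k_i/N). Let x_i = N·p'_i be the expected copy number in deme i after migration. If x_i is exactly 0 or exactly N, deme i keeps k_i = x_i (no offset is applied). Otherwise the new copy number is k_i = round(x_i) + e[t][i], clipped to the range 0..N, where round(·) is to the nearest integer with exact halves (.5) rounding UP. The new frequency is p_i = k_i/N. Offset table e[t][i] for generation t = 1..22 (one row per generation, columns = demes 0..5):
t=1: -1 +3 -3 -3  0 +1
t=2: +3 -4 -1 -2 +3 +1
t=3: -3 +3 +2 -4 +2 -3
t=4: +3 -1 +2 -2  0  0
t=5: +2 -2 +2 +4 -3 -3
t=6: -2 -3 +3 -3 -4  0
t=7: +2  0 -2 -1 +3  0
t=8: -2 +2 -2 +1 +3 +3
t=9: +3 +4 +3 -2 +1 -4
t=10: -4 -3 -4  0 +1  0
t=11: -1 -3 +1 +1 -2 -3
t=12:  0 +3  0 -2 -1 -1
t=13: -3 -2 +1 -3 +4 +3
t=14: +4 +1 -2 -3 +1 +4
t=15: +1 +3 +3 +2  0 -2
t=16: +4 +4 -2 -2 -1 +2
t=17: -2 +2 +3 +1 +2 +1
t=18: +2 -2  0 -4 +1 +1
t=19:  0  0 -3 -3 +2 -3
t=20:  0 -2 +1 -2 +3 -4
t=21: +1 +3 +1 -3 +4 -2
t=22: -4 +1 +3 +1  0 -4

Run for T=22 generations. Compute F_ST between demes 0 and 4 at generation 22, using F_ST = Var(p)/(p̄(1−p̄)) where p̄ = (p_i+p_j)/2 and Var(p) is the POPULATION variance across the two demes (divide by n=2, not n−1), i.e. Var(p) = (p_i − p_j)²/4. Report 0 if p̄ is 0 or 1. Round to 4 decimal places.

0.0725

t=0: k=[79 79 79 79 79 0]
t=1: x=[79.0000 79.0000 79.0000 79.0000 68.3350 10.6650] k=[79 79 79 79 68 12]
t=2: x=[79.0000 79.0000 79.0000 77.5150 61.9250 19.5600] k=[79 79 79 76 65 21]
t=3: x=[79.0000 79.0000 78.5950 74.9200 60.5450 26.9400] k=[79 79 79 71 63 24]
t=4: x=[79.0000 79.0000 77.9200 71.0000 58.8150 29.2650] k=[79 79 79 69 59 29]
t=5: x=[79.0000 79.0000 77.6500 69.0000 56.3000 33.0500] k=[79 79 79 73 53 30]
t=6: x=[79.0000 79.0000 78.1900 71.1100 52.5950 33.1050] k=[79 79 79 68 49 33]
t=7: x=[79.0000 79.0000 77.5150 66.9200 49.4050 35.1600] k=[79 79 76 66 52 35]
t=8: x=[79.0000 78.5950 75.0550 65.4600 51.5950 37.2950] k=[79 79 73 66 55 40]
t=9: x=[79.0000 78.1900 72.8650 65.4600 54.4600 42.0250] k=[79 79 76 63 55 38]
t=10: x=[79.0000 78.5950 74.6500 63.6750 53.7850 40.2950] k=[79 76 71 64 55 40]
t=11: x=[78.5950 75.7300 70.7300 63.7300 54.1900 42.0250] k=[78 73 72 65 52 39]
t=12: x=[77.3250 73.5400 71.1900 64.1900 52.0000 40.7550] k=[77 77 71 62 51 40]
t=13: x=[77.0000 76.1900 70.5950 61.7300 51.0000 41.4850] k=[74 74 72 59 55 44]
t=14: x=[74.0000 73.7300 70.5150 60.2150 54.0550 45.4850] k=[78 75 69 57 55 49]
t=15: x=[77.5950 74.5950 68.1900 58.3500 54.4600 49.8100] k=[79 78 71 60 54 48]
t=16: x=[78.8650 77.1900 70.4600 60.6750 54.0000 48.8100] k=[79 79 68 59 53 51]
t=17: x=[79.0000 77.5150 68.2700 59.4050 53.5400 51.2700] k=[79 79 71 60 56 52]
t=18: x=[79.0000 77.9200 70.5950 60.9450 56.0000 52.5400] k=[79 76 71 57 57 54]
t=19: x=[78.5950 75.7300 69.7850 58.8900 56.5950 54.4050] k=[79 76 67 56 59 51]
t=20: x=[78.5950 75.1900 66.7300 57.8900 57.5150 52.0800] k=[79 73 68 56 61 48]
t=21: x=[78.1900 73.1350 67.0550 58.2950 58.5700 49.7550] k=[79 76 68 55 63 48]
t=22: x=[78.5950 75.3250 67.3250 57.8350 59.8950 50.0250] k=[75 76 70 59 60 46]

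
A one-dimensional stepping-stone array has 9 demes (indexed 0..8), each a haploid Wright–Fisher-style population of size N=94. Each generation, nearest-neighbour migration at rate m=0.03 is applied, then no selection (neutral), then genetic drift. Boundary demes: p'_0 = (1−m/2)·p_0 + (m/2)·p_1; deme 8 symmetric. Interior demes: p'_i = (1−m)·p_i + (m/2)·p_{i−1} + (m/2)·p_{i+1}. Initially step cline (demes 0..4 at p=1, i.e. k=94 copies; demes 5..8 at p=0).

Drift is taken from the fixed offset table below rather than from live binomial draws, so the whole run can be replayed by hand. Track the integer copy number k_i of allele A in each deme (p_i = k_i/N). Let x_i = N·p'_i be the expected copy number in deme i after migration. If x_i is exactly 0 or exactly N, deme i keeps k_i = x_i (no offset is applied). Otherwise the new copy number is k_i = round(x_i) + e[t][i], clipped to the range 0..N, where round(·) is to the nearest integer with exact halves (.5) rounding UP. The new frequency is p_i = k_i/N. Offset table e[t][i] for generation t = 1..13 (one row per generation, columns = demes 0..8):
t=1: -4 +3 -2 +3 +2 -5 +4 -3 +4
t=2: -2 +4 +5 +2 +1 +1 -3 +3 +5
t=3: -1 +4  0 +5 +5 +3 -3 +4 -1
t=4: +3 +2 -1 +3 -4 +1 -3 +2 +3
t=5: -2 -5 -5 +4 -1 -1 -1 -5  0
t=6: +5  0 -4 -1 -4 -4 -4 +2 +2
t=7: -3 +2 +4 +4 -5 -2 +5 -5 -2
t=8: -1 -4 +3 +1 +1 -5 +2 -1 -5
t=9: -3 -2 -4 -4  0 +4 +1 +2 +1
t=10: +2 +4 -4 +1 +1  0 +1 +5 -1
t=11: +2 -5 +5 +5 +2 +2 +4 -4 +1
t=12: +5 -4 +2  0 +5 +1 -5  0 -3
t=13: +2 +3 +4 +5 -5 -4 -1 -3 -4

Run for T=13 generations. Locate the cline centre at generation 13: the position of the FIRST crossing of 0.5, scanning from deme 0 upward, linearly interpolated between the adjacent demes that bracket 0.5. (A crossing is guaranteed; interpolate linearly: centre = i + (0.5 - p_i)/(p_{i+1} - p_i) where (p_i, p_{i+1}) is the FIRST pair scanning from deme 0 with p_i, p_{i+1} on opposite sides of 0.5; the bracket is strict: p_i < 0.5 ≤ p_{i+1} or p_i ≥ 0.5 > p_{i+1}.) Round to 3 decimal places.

4.409

t=0: k=[94 94 94 94 94 0 0 0 0]
t=1: x=[94.0000 94.0000 94.0000 94.0000 92.5900 1.4100 0.0000 0.0000 0.0000] k=[94 94 94 94 94 0 0 0 0]
t=2: x=[94.0000 94.0000 94.0000 94.0000 92.5900 1.4100 0.0000 0.0000 0.0000] k=[94 94 94 94 94 2 0 0 0]
t=3: x=[94.0000 94.0000 94.0000 94.0000 92.6200 3.3500 0.0300 0.0000 0.0000] k=[94 94 94 94 94 6 0 0 0]
t=4: x=[94.0000 94.0000 94.0000 94.0000 92.6800 7.2300 0.0900 0.0000 0.0000] k=[94 94 94 94 89 8 0 0 0]
t=5: x=[94.0000 94.0000 94.0000 93.9250 87.8600 9.0950 0.1200 0.0000 0.0000] k=[94 94 94 94 87 8 0 0 0]
t=6: x=[94.0000 94.0000 94.0000 93.8950 85.9200 9.0650 0.1200 0.0000 0.0000] k=[94 94 94 93 82 5 0 0 0]
t=7: x=[94.0000 94.0000 93.9850 92.8500 81.0100 6.0800 0.0750 0.0000 0.0000] k=[94 94 94 94 76 4 5 0 0]
t=8: x=[94.0000 94.0000 94.0000 93.7300 75.1900 5.0950 4.9100 0.0750 0.0000] k=[94 94 94 94 76 0 7 0 0]
t=9: x=[94.0000 94.0000 94.0000 93.7300 75.1300 1.2450 6.7900 0.1050 0.0000] k=[94 94 94 90 75 5 8 2 0]
t=10: x=[94.0000 94.0000 93.9400 89.8350 74.1750 6.0950 7.8650 2.0600 0.0300] k=[94 94 90 91 75 6 9 7 0]
t=11: x=[94.0000 93.9400 90.0750 90.7450 74.2050 7.0800 8.9250 6.9250 0.1050] k=[94 89 94 94 76 9 13 3 1]
t=12: x=[93.9250 89.1500 93.9250 93.7300 75.2650 10.0650 12.7900 3.1200 1.0300] k=[94 85 94 94 80 11 8 3 0]
t=13: x=[93.8650 85.2700 93.8650 93.7900 79.1750 11.9900 7.9700 3.0300 0.0450] k=[94 88 94 94 74 8 7 0 0]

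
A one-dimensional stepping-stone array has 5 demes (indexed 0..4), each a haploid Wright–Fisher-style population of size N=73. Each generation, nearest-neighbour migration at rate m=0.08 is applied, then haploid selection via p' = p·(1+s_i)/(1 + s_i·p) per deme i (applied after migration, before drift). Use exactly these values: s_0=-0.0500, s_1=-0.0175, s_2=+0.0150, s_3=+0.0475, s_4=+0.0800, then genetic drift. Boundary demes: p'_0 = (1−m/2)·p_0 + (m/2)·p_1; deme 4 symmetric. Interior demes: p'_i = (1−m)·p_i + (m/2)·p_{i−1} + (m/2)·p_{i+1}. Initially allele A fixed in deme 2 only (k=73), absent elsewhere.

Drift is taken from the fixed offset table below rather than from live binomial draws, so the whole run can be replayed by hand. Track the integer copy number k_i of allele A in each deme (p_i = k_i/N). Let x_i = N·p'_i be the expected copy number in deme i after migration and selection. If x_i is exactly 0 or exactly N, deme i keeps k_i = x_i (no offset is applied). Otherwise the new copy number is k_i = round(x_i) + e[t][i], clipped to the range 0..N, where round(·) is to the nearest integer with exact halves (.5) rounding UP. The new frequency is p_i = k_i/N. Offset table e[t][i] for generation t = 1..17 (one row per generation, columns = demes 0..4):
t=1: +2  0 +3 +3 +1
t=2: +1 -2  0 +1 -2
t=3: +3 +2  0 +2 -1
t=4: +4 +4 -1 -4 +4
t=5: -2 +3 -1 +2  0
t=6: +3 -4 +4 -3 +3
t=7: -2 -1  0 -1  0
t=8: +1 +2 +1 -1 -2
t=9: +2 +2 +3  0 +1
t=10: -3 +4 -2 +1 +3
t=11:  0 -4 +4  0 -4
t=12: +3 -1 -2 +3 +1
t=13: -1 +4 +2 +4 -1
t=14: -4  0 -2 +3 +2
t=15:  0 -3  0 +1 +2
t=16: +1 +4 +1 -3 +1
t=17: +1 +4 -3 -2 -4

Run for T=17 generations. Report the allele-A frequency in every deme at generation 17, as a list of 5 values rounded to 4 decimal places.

[0.0959, 0.3836, 0.5068, 0.4521, 0.3288]

t=0: k=[0 0 73 0 0]
t=1: x=[0.0000 2.8709 67.2395 3.0529 0.0000] k=[0 3 70 6 0]
t=2: x=[0.1140 5.4700 64.8682 8.6683 0.2591] k=[1 3 65 10 0]
t=3: x=[1.0268 5.3124 60.4752 12.2663 0.4318] k=[4 7 60 14 0]
t=4: x=[3.9251 8.8616 56.2331 15.8482 0.6044] k=[8 13 55 12 5]
t=5: x=[7.8340 14.2762 51.8245 13.9563 5.6696] k=[6 17 51 16 6]
t=6: x=[6.1451 17.6824 48.4830 17.6127 6.8639] k=[9 14 52 15 10]
t=7: x=[8.7954 15.1074 49.2392 16.8745 10.8942] k=[7 14 49 16 11]
t=8: x=[6.9507 14.9094 46.5317 17.7356 11.9493] k=[8 17 48 17 10]
t=9: x=[7.9877 17.6427 45.7747 18.5958 10.9787] k=[10 20 49 19 12]
t=10: x=[9.9509 20.4987 46.8902 20.5992 13.0863] k=[7 24 45 22 16]
t=11: x=[7.3346 23.8755 43.5021 23.4118 17.2325] k=[7 20 48 23 13]
t=12: x=[7.1810 20.3399 46.1333 24.3471 14.2626] k=[10 19 44 27 15]
t=13: x=[9.9123 19.3876 42.5845 27.9965 16.4395] k=[9 23 45 32 15]
t=14: x=[9.1419 23.0407 43.8611 32.6754 16.6483] k=[5 23 42 36 19]
t=15: x=[5.4554 22.7625 41.2673 36.4067 20.8057] k=[5 20 41 37 23]
t=16: x=[5.3405 19.9828 40.2690 37.4467 24.8044] k=[6 24 41 34 26]
t=17: x=[6.4135 23.6767 40.3090 34.8040 27.6287] k=[7 28 37 33 24]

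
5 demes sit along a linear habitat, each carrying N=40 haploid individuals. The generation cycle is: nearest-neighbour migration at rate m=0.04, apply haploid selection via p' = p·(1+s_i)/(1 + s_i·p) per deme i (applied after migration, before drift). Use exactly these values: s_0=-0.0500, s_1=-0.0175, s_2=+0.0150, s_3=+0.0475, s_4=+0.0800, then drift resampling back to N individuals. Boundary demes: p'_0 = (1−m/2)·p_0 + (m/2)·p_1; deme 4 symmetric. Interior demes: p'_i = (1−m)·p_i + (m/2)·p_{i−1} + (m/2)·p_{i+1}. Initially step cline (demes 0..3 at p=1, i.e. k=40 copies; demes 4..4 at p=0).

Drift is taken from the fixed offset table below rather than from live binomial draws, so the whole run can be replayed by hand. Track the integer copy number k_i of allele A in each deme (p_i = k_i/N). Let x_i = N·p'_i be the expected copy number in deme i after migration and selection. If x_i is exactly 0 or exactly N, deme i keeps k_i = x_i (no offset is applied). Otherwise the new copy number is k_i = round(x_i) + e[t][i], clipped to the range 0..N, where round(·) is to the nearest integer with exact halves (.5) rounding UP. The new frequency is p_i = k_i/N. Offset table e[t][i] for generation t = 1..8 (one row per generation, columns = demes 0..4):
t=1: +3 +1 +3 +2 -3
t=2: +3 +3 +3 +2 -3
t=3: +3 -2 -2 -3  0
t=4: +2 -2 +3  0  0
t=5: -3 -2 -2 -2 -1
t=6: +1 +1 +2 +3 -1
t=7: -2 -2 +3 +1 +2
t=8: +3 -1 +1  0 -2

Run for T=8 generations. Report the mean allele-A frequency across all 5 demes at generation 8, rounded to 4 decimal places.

0.8050

t=0: k=[40 40 40 40 0]
t=1: x=[40.0000 40.0000 40.0000 39.2356 0.8626] k=[40 40 40 40 0]
t=2: x=[40.0000 40.0000 40.0000 39.2356 0.8626] k=[40 40 40 40 0]
t=3: x=[40.0000 40.0000 40.0000 39.2356 0.8626] k=[40 40 40 36 1]
t=4: x=[40.0000 40.0000 39.9212 35.5663 1.8298] k=[40 40 40 36 2]
t=5: x=[40.0000 40.0000 39.9212 35.5856 2.8790] k=[40 40 38 34 2]
t=6: x=[40.0000 39.9593 37.9886 33.6905 2.8362] k=[40 40 40 37 2]
t=7: x=[40.0000 40.0000 39.9409 36.5107 2.9003] k=[40 40 40 38 5]
t=8: x=[40.0000 40.0000 39.9606 37.4914 6.0444] k=[40 40 40 37 4]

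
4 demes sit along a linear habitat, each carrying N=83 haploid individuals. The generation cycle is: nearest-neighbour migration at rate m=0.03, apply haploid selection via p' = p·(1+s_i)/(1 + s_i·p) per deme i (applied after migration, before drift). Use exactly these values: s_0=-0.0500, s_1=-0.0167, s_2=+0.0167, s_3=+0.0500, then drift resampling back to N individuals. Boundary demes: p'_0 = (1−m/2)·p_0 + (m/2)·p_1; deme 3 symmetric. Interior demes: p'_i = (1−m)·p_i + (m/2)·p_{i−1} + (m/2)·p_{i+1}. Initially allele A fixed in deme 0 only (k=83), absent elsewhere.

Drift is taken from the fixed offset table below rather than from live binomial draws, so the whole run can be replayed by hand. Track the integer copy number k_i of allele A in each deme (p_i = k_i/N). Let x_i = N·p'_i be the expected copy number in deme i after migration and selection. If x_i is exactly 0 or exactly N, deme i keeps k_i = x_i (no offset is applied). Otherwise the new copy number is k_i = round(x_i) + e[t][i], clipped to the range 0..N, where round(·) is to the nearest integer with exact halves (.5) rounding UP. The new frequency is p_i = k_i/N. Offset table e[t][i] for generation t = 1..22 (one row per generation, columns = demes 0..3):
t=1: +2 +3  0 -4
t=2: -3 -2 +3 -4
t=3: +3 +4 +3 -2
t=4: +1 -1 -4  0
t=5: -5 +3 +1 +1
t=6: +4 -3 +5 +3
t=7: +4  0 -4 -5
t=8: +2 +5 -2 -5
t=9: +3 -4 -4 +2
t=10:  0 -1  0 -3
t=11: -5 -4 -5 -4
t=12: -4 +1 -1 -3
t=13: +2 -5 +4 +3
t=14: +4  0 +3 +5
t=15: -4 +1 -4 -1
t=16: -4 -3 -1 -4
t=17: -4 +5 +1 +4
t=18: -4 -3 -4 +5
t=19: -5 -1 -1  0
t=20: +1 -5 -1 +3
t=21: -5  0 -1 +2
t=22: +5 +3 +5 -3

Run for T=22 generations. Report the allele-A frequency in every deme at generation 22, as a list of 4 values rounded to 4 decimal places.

t=0: k=[83 0 0 0]
t=1: x=[81.6905 1.2245 0.0000 0.0000] k=[83 4 0 0]
t=2: x=[81.7536 5.0446 0.0610 0.0000] k=[79 3 3 0]
t=3: x=[77.6071 4.0743 3.0026 0.0472] k=[81 8 6 0]
t=4: x=[79.7485 8.9299 6.0320 0.0945] k=[81 8 2 0]
t=5: x=[79.7485 8.8707 2.0935 0.0315] k=[75 12 3 1]
t=6: x=[73.6373 12.6286 3.1549 1.0808] k=[78 10 8 4]
t=7: x=[76.6873 10.8304 8.0901 4.2526] k=[81 11 4 0]
t=8: x=[79.7957 11.7738 4.1092 0.0630] k=[82 17 2 0]
t=9: x=[80.9237 17.5161 2.2307 0.0315] k=[83 14 0 2]
t=10: x=[81.9112 14.6210 0.2440 2.0660] k=[82 14 0 0]
t=11: x=[80.8764 14.6062 0.2135 0.0000] k=[76 11 0 0]
t=12: x=[74.6475 11.6404 0.1677 0.0000] k=[71 13 0 0]
t=13: x=[69.5623 13.4837 0.1982 0.0000] k=[72 8 4 0]
t=14: x=[70.5053 8.7671 4.0635 0.0630] k=[75 9 7 5]
t=15: x=[73.5905 9.8133 7.1069 5.2655] k=[70 11 3 4]
t=16: x=[68.5118 11.5960 3.1853 4.1742] k=[65 9 2 0]
t=17: x=[63.4025 9.5912 2.1088 0.0315] k=[59 15 3 4]
t=18: x=[57.4418 15.2690 3.2463 4.1742] k=[53 12 0 9]
t=19: x=[51.3874 12.2580 0.3202 9.2588] k=[46 11 0 9]
t=20: x=[44.4181 11.1959 0.3050 9.2588] k=[45 6 0 12]
t=21: x=[43.3542 6.3949 0.2745 12.3233] k=[38 6 0 14]
t=22: x=[36.4683 6.2914 0.3050 14.3602] k=[41 9 5 11]

[0.4940, 0.1084, 0.0602, 0.1325]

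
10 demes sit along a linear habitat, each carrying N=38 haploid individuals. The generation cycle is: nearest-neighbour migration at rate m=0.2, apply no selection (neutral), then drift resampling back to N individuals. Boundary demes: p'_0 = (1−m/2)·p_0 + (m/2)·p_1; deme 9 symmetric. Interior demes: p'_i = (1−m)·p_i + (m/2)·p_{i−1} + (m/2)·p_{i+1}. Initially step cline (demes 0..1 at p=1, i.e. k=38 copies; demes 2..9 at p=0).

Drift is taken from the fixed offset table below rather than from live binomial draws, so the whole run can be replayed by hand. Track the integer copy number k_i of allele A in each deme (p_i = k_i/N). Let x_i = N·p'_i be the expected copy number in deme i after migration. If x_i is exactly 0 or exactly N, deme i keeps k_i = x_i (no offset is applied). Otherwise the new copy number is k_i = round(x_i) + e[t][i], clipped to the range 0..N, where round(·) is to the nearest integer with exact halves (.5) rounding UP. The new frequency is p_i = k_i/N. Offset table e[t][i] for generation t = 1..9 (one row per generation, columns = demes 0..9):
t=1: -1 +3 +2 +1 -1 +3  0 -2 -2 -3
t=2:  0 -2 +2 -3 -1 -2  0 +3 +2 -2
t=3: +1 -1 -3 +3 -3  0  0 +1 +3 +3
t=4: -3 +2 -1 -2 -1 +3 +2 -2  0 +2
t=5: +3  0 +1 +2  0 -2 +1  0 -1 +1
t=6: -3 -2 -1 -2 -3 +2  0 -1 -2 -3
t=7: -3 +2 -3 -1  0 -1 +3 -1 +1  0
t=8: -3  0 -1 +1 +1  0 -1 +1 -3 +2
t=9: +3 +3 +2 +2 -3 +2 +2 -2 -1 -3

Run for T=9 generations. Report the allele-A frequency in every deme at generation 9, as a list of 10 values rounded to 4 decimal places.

[0.7632, 0.7105, 0.3421, 0.1579, 0.0000, 0.0526, 0.0000, 0.0000, 0.0000, 0.0000]

t=0: k=[38 38 0 0 0 0 0 0 0 0]
t=1: x=[38.0000 34.2000 3.8000 0.0000 0.0000 0.0000 0.0000 0.0000 0.0000 0.0000] k=[38 37 6 0 0 0 0 0 0 0]
t=2: x=[37.9000 34.0000 8.5000 0.6000 0.0000 0.0000 0.0000 0.0000 0.0000 0.0000] k=[38 32 11 0 0 0 0 0 0 0]
t=3: x=[37.4000 30.5000 12.0000 1.1000 0.0000 0.0000 0.0000 0.0000 0.0000 0.0000] k=[38 30 9 4 0 0 0 0 0 0]
t=4: x=[37.2000 28.7000 10.6000 4.1000 0.4000 0.0000 0.0000 0.0000 0.0000 0.0000] k=[34 31 10 2 0 0 0 0 0 0]
t=5: x=[33.7000 29.2000 11.3000 2.6000 0.2000 0.0000 0.0000 0.0000 0.0000 0.0000] k=[37 29 12 5 0 0 0 0 0 0]
t=6: x=[36.2000 28.1000 13.0000 5.2000 0.5000 0.0000 0.0000 0.0000 0.0000 0.0000] k=[33 26 12 3 0 0 0 0 0 0]
t=7: x=[32.3000 25.3000 12.5000 3.6000 0.3000 0.0000 0.0000 0.0000 0.0000 0.0000] k=[29 27 10 3 0 0 0 0 0 0]
t=8: x=[28.8000 25.5000 11.0000 3.4000 0.3000 0.0000 0.0000 0.0000 0.0000 0.0000] k=[26 26 10 4 1 0 0 0 0 0]
t=9: x=[26.0000 24.4000 11.0000 4.3000 1.2000 0.1000 0.0000 0.0000 0.0000 0.0000] k=[29 27 13 6 0 2 0 0 0 0]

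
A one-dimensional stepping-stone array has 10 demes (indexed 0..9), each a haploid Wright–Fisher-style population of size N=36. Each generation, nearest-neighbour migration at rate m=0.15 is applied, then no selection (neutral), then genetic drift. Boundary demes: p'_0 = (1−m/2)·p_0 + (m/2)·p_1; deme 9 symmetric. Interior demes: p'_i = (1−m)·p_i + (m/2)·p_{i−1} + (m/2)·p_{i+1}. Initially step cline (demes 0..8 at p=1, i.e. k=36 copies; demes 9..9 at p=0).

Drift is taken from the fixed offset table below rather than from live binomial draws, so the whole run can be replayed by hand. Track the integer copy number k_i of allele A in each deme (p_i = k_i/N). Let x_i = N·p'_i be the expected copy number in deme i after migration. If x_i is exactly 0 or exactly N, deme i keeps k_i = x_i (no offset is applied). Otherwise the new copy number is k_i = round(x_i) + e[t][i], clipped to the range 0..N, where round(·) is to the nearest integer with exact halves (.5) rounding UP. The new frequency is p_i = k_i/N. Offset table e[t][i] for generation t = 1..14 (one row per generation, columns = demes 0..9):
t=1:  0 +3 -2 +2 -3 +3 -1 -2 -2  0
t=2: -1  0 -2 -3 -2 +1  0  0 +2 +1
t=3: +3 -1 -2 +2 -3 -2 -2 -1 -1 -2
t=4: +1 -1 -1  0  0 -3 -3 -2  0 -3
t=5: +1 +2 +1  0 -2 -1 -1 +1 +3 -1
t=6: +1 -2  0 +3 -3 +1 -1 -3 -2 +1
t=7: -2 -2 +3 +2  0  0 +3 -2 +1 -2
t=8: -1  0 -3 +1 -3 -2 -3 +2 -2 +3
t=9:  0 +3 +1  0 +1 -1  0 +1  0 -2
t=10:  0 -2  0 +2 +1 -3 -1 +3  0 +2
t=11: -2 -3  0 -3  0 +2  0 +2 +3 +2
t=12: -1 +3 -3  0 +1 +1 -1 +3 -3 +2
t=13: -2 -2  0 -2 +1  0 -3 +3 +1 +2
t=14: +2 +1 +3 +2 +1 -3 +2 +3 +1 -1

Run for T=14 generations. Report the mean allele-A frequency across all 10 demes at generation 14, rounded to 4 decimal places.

t=0: k=[36 36 36 36 36 36 36 36 36 0]
t=1: x=[36.0000 36.0000 36.0000 36.0000 36.0000 36.0000 36.0000 36.0000 33.3000 2.7000] k=[36 36 36 36 36 36 36 36 31 3]
t=2: x=[36.0000 36.0000 36.0000 36.0000 36.0000 36.0000 36.0000 35.6250 29.2750 5.1000] k=[36 36 36 36 36 36 36 36 31 6]
t=3: x=[36.0000 36.0000 36.0000 36.0000 36.0000 36.0000 36.0000 35.6250 29.5000 7.8750] k=[36 36 36 36 36 36 36 35 29 6]
t=4: x=[36.0000 36.0000 36.0000 36.0000 36.0000 36.0000 35.9250 34.6250 27.7250 7.7250] k=[36 36 36 36 36 36 33 33 28 5]
t=5: x=[36.0000 36.0000 36.0000 36.0000 36.0000 35.7750 33.2250 32.6250 26.6500 6.7250] k=[36 36 36 36 36 35 32 34 30 6]
t=6: x=[36.0000 36.0000 36.0000 36.0000 35.9250 34.8500 32.3750 33.5500 28.5000 7.8000] k=[36 36 36 36 33 36 31 31 27 9]
t=7: x=[36.0000 36.0000 36.0000 35.7750 33.4500 35.4000 31.3750 30.7000 25.9500 10.3500] k=[36 36 36 36 33 35 34 29 27 8]
t=8: x=[36.0000 36.0000 36.0000 35.7750 33.3750 34.7750 33.7000 29.2250 25.7250 9.4250] k=[36 36 36 36 30 33 31 31 24 12]
t=9: x=[36.0000 36.0000 36.0000 35.5500 30.6750 32.6250 31.1500 30.4750 23.6250 12.9000] k=[36 36 36 36 32 32 31 31 24 11]
t=10: x=[36.0000 36.0000 36.0000 35.7000 32.3000 31.9250 31.0750 30.4750 23.5500 11.9750] k=[36 36 36 36 33 29 30 33 24 14]
t=11: x=[36.0000 36.0000 36.0000 35.7750 32.9250 29.3750 30.1500 32.1000 23.9250 14.7500] k=[36 36 36 33 33 31 30 34 27 17]
t=12: x=[36.0000 36.0000 35.7750 33.2250 32.8500 31.0750 30.3750 33.1750 26.7750 17.7500] k=[36 36 33 33 34 32 29 36 24 20]
t=13: x=[36.0000 35.7750 33.2250 33.0750 33.7750 31.9250 29.7500 34.5750 24.6000 20.3000] k=[36 34 33 31 35 32 27 36 26 22]
t=14: x=[35.8500 34.0750 32.9250 31.4500 34.4750 31.8500 28.0500 34.5750 26.4500 22.3000] k=[36 35 36 33 35 29 30 36 27 21]

0.8833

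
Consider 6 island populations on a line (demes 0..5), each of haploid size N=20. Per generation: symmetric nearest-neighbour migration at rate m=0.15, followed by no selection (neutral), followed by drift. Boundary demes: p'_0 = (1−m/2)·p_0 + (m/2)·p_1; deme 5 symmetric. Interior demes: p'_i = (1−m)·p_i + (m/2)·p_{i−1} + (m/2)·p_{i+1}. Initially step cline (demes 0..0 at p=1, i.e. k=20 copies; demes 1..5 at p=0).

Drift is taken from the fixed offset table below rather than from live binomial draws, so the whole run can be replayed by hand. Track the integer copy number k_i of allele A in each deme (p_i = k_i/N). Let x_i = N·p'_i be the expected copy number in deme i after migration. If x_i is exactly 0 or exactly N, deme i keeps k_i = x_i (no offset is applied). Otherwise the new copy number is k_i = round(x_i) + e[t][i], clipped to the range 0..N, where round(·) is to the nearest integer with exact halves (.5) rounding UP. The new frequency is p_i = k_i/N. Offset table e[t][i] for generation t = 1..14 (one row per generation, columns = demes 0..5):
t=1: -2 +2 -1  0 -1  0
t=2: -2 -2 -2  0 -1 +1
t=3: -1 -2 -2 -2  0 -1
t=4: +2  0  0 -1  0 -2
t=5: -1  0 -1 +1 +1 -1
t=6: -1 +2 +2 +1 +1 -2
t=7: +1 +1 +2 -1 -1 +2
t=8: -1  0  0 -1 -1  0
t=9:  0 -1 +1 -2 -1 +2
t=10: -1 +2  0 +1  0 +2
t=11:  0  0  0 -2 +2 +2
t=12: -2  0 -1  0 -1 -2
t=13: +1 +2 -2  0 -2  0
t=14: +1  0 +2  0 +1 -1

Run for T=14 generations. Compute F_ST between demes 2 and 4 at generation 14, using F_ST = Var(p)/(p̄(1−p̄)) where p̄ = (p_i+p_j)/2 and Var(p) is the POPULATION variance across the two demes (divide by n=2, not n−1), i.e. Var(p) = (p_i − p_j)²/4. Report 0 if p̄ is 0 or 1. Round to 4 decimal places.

t=0: k=[20 0 0 0 0 0]
t=1: x=[18.5000 1.5000 0.0000 0.0000 0.0000 0.0000] k=[17 4 0 0 0 0]
t=2: x=[16.0250 4.6750 0.3000 0.0000 0.0000 0.0000] k=[14 3 0 0 0 0]
t=3: x=[13.1750 3.6000 0.2250 0.0000 0.0000 0.0000] k=[12 2 0 0 0 0]
t=4: x=[11.2500 2.6000 0.1500 0.0000 0.0000 0.0000] k=[13 3 0 0 0 0]
t=5: x=[12.2500 3.5250 0.2250 0.0000 0.0000 0.0000] k=[11 4 0 0 0 0]
t=6: x=[10.4750 4.2250 0.3000 0.0000 0.0000 0.0000] k=[9 6 2 0 0 0]
t=7: x=[8.7750 5.9250 2.1500 0.1500 0.0000 0.0000] k=[10 7 4 0 0 0]
t=8: x=[9.7750 7.0000 3.9250 0.3000 0.0000 0.0000] k=[9 7 4 0 0 0]
t=9: x=[8.8500 6.9250 3.9250 0.3000 0.0000 0.0000] k=[9 6 5 0 0 0]
t=10: x=[8.7750 6.1500 4.7000 0.3750 0.0000 0.0000] k=[8 8 5 1 0 0]
t=11: x=[8.0000 7.7750 4.9250 1.2250 0.0750 0.0000] k=[8 8 5 0 2 0]
t=12: x=[8.0000 7.7750 4.8500 0.5250 1.7000 0.1500] k=[6 8 4 1 1 0]
t=13: x=[6.1500 7.5500 4.0750 1.2250 0.9250 0.0750] k=[7 10 2 1 0 0]
t=14: x=[7.2250 9.1750 2.5250 1.0000 0.0750 0.0000] k=[8 9 5 1 1 0]

0.0784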